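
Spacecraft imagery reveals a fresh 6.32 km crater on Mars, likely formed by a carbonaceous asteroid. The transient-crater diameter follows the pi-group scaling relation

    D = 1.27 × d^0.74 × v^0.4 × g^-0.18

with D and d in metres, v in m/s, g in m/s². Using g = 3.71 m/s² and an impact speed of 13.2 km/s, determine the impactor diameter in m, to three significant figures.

Rearranging for d: d = [D / (1.27 · 13200^0.4 · 3.71^-0.18)]^(1/0.74).
D = 6320 m.
13200^0.4 = 44.49
3.71^-0.18 = 0.7898
Denominator = 1.27 × 44.49 × 0.7898 = 44.63
D / 44.63 = 6320 / 44.63 = 141.6
d = 141.6^(1/0.74) = 141.6^1.3514 = 807.1 m

d ≈ 807 m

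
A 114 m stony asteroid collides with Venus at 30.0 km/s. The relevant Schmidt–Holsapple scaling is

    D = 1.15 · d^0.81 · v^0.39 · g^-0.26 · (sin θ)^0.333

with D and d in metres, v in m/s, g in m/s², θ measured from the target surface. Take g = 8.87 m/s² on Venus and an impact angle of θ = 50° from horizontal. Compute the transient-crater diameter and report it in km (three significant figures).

D ≈ 1.54 km

In SI units: v = 30000 m/s.
d^0.81 = 114^0.81 = 46.35
v^0.39 = 30000^0.39 = 55.73
g^-0.26 = 8.87^-0.26 = 0.5669
(sin 50°)^0.333 = 0.7660^0.333 = 0.9151
D = 1.15 × 46.35 × 55.73 × 0.5669 × 0.9151 = 1541 m
   = 1.541 km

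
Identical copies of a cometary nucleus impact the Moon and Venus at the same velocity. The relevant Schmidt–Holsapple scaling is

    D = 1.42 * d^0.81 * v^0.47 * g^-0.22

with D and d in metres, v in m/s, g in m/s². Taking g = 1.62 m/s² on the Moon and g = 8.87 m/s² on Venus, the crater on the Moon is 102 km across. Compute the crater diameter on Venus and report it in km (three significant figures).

All impactor-dependent factors cancel in the ratio, leaving D_Venus/D_Moon = (g_Venus/g_Moon)^-0.22.
(8.87/1.62)^-0.22 = 5.475^-0.22 = 0.6879
D_Venus = 0.6879 × 102 km = 70.2 km

D ≈ 70.2 km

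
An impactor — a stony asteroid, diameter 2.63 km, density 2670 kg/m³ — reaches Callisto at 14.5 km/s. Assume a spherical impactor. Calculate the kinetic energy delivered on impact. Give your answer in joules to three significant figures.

d = 2630 m; v = 14500 m/s.
Mass m = (π/6) ρ d³ = (π/6) × 2670 × (2630)³ = 2.543 × 10^13 kg
E = ½ m v² = 0.5 × 2.543 × 10^13 × (14500)² = 2.673 × 10^21 J

E ≈ 2.67 × 10^21 J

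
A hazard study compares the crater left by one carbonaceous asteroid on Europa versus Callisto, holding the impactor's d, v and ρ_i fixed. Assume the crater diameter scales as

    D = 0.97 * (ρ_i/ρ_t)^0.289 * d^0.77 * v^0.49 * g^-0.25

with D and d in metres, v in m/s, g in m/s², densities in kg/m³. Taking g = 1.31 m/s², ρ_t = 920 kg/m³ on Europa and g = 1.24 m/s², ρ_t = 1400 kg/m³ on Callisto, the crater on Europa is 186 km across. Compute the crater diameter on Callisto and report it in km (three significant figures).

The impactor-only factors (d, v, ρ_i) cancel in the ratio, leaving D_Callisto/D_Europa = (g_Callisto/g_Europa)^-0.25 · (ρ_t,Europa/ρ_t,Callisto)^0.289.
(1.24/1.31)^-0.25 = 0.9466^-0.25 = 1.014
(920/1400)^0.289 = 0.6571^0.289 = 0.8857
Ratio = 1.014 × 0.8857 = 0.8981
D_Callisto = 0.8981 × 186 km = 167 km

D ≈ 167 km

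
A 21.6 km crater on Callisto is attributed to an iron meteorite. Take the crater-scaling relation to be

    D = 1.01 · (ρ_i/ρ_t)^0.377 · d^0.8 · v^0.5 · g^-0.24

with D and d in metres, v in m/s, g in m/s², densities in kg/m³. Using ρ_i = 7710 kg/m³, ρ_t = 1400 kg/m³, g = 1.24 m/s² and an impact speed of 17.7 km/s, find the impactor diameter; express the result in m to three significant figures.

d ≈ 273 m

Rearranging for d: d = [D / (1.01 · (7710/1400)^0.377 · 17700^0.5 · 1.24^-0.24)]^(1/0.8).
D = 21600 m.
(7710/1400)^0.377 = 1.903
17700^0.5 = 133.0
1.24^-0.24 = 0.9497
Denominator = 1.01 × 1.903 × 133.0 × 0.9497 = 242.8
D / 242.8 = 21600 / 242.8 = 88.96
d = 88.96^(1/0.8) = 88.96^1.25 = 273.2 m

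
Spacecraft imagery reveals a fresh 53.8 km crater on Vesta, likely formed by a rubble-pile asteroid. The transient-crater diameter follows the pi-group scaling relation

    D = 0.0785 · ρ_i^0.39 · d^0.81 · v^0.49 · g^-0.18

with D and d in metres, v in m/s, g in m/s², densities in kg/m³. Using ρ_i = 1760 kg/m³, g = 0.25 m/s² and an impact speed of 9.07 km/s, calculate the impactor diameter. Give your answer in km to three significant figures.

d ≈ 1.30 km

Rearranging for d: d = [D / (0.0785 · 1760^0.39 · 9070^0.49 · 0.25^-0.18)]^(1/0.81).
D = 53800 m.
1760^0.39 = 18.44
9070^0.49 = 86.94
0.25^-0.18 = 1.283
Denominator = 0.0785 × 18.44 × 86.94 × 1.283 = 161.5
D / 161.5 = 53800 / 161.5 = 333.1
d = 333.1^(1/0.81) = 333.1^1.2346 = 1301 m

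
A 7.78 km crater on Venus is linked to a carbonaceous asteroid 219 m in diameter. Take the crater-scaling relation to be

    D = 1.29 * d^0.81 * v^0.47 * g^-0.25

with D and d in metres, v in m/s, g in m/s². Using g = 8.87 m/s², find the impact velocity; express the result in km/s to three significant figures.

v ≈ 32.7 km/s

Rearranging for v: v = [D / (1.29 · 219^0.81 · 8.87^-0.25)]^(1/0.47).
D = 7780 m.
219^0.81 = 78.66
8.87^-0.25 = 0.5795
Denominator = 1.29 × 78.66 × 0.5795 = 58.80
D / 58.80 = 7780 / 58.80 = 132.3
v = 132.3^(1/0.47) = 132.3^2.1277 = 32662 m/s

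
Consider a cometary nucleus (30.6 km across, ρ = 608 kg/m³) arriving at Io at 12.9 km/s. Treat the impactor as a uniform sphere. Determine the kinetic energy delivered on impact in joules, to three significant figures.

d = 30600 m; v = 12900 m/s.
Mass m = (π/6) ρ d³ = (π/6) × 608 × (30600)³ = 9.122 × 10^15 kg
E = ½ m v² = 0.5 × 9.122 × 10^15 × (12900)² = 7.590 × 10^23 J

E ≈ 7.59 × 10^23 J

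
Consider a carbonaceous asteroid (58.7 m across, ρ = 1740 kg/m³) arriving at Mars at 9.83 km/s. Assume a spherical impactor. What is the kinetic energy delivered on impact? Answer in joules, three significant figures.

v = 9830 m/s.
Mass m = (π/6) ρ d³ = (π/6) × 1740 × (58.7)³ = 1.843 × 10^8 kg
E = ½ m v² = 0.5 × 1.843 × 10^8 × (9830)² = 8.904 × 10^15 J

E ≈ 8.90 × 10^15 J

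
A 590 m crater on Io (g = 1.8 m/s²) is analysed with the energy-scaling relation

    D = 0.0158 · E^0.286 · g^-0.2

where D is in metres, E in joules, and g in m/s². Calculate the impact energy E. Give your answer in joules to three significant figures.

E ≈ 1.46 × 10^16 J

Rearranging: E = [D / (0.0158 · g^-0.2)]^(1/0.286).
g^-0.2 = 1.8^-0.2 = 0.8891
D / (0.0158 × 0.8891) = 590 / (0.01405) = 4.199 × 10^4
E = (4.199 × 10^4)^3.4965 = 1.462 × 10^16 J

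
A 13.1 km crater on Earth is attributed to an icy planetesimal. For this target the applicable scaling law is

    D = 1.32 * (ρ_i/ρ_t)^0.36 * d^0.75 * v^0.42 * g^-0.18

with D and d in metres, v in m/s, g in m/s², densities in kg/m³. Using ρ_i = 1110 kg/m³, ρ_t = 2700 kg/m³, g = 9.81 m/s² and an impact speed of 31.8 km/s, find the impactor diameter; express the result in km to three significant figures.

Rearranging for d: d = [D / (1.32 · (1110/2700)^0.36 · 31800^0.42 · 9.81^-0.18)]^(1/0.75).
D = 13100 m.
(1110/2700)^0.36 = 0.7261
31800^0.42 = 77.81
9.81^-0.18 = 0.6630
Denominator = 1.32 × 0.7261 × 77.81 × 0.6630 = 49.44
D / 49.44 = 13100 / 49.44 = 265.0
d = 265.0^(1/0.75) = 265.0^1.3333 = 1702 m

d ≈ 1.70 km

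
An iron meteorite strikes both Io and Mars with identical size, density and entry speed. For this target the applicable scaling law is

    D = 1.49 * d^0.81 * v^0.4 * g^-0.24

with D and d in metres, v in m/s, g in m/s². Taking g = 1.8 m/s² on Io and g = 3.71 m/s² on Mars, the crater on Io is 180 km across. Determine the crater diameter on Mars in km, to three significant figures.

All impactor-dependent factors cancel in the ratio, leaving D_Mars/D_Io = (g_Mars/g_Io)^-0.24.
(3.71/1.8)^-0.24 = 2.061^-0.24 = 0.8407
D_Mars = 0.8407 × 180 km = 151 km

D ≈ 151 km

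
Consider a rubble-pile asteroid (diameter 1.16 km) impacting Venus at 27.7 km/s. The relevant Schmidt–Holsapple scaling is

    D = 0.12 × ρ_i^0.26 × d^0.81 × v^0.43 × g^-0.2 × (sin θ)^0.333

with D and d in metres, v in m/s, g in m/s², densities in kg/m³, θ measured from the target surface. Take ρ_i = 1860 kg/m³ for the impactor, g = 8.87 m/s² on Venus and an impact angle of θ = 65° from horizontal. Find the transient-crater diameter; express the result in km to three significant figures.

In SI units: d = 1160 m, v = 27700 m/s.
ρ_i^0.26 = 1860^0.26 = 7.081
d^0.81 = 1160^0.81 = 303.5
v^0.43 = 27700^0.43 = 81.33
g^-0.2 = 8.87^-0.2 = 0.6463
(sin 65°)^0.333 = 0.9063^0.333 = 0.9678
D = 0.12 × 7.081 × 303.5 × 81.33 × 0.6463 × 0.9678 = 13119 m
   = 13.12 km

D ≈ 13.1 km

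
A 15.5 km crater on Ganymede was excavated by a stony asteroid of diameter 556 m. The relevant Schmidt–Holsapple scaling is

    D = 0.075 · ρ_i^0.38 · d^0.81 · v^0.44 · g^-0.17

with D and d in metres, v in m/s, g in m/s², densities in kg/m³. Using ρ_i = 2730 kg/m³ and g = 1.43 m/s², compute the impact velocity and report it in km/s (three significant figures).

Rearranging for v: v = [D / (0.075 · 2730^0.38 · 556^0.81 · 1.43^-0.17)]^(1/0.44).
D = 15500 m.
2730^0.38 = 20.22
556^0.81 = 167.3
1.43^-0.17 = 0.9410
Denominator = 0.075 × 20.22 × 167.3 × 0.9410 = 238.7
D / 238.7 = 15500 / 238.7 = 64.94
v = 64.94^(1/0.44) = 64.94^2.2727 = 13161 m/s

v ≈ 13.2 km/s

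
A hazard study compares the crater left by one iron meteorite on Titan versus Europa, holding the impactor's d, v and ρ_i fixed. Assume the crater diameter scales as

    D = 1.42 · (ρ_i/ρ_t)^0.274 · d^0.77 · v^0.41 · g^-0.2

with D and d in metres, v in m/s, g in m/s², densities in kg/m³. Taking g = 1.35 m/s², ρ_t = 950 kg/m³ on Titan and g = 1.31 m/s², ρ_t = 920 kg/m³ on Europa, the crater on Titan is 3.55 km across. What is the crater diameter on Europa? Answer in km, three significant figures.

The impactor-only factors (d, v, ρ_i) cancel in the ratio, leaving D_Europa/D_Titan = (g_Europa/g_Titan)^-0.2 · (ρ_t,Titan/ρ_t,Europa)^0.274.
(1.31/1.35)^-0.2 = 0.9704^-0.2 = 1.006
(950/920)^0.274 = 1.033^0.274 = 1.009
Ratio = 1.006 × 1.009 = 1.015
D_Europa = 1.015 × 3.55 km = 3.60 km

D ≈ 3.60 km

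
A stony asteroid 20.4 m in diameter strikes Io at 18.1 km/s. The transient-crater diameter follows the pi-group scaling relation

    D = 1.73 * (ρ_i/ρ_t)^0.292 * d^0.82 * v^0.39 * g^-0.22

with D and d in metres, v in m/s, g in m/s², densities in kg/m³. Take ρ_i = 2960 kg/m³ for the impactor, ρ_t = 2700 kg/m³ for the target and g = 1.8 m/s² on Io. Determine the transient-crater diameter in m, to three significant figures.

In SI units: v = 18100 m/s.
(ρ_i/ρ_t)^0.292 = (2960/2700)^0.292 = 1.027
d^0.82 = 20.4^0.82 = 11.85
v^0.39 = 18100^0.39 = 45.76
g^-0.22 = 1.8^-0.22 = 0.8787
D = 1.73 × 1.027 × 11.85 × 45.76 × 0.8787 = 846.6 m

D ≈ 847 m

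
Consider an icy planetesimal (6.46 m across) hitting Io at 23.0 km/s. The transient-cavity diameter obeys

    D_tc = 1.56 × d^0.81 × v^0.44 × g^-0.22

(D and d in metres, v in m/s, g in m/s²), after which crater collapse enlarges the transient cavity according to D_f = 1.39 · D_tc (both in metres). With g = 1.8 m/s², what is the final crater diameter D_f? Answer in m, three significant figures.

v = 23000 m/s.
d^0.81 = 6.46^0.81 = 4.532
v^0.44 = 23000^0.44 = 83.02
g^-0.22 = 1.8^-0.22 = 0.8787
D_tc = 1.56 × 4.532 × 83.02 × 0.8787 = 515.7 m
D_f = 1.39 × 515.7 = 716.8 m

D_f ≈ 717 m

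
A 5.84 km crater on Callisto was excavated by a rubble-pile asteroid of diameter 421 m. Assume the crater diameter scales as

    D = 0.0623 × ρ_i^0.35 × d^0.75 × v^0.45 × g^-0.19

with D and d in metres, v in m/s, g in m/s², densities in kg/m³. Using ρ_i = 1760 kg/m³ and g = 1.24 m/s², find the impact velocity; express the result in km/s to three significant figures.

v ≈ 15.5 km/s

Rearranging for v: v = [D / (0.0623 · 1760^0.35 · 421^0.75 · 1.24^-0.19)]^(1/0.45).
D = 5840 m.
1760^0.35 = 13.68
421^0.75 = 92.94
1.24^-0.19 = 0.9600
Denominator = 0.0623 × 13.68 × 92.94 × 0.9600 = 76.04
D / 76.04 = 5840 / 76.04 = 76.80
v = 76.80^(1/0.45) = 76.80^2.2222 = 15476 m/s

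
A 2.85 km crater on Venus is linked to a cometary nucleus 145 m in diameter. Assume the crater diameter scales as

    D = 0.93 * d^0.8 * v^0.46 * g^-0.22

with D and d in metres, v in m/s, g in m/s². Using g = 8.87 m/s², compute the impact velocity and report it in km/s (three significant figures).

Rearranging for v: v = [D / (0.93 · 145^0.8 · 8.87^-0.22)]^(1/0.46).
D = 2850 m.
145^0.8 = 53.59
8.87^-0.22 = 0.6187
Denominator = 0.93 × 53.59 × 0.6187 = 30.84
D / 30.84 = 2850 / 30.84 = 92.41
v = 92.41^(1/0.46) = 92.41^2.1739 = 18762 m/s

v ≈ 18.8 km/s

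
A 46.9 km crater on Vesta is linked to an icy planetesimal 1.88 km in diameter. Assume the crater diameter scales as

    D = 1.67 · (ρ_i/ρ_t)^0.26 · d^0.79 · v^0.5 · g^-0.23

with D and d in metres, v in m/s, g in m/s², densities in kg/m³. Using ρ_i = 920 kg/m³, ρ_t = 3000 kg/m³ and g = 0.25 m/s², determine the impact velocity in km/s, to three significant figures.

Rearranging for v: v = [D / (1.67 · (920/3000)^0.26 · 1880^0.79 · 0.25^-0.23)]^(1/0.5).
D = 46900 m.
(920/3000)^0.26 = 0.7354
1880^0.79 = 386.0
0.25^-0.23 = 1.376
Denominator = 1.67 × 0.7354 × 386.0 × 1.376 = 652.3
D / 652.3 = 46900 / 652.3 = 71.90
v = 71.90^(1/0.5) = 71.90^2 = 5170 m/s

v ≈ 5.17 km/s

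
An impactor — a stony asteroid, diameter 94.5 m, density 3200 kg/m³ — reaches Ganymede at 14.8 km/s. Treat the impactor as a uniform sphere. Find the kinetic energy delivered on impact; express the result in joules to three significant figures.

v = 14800 m/s.
Mass m = (π/6) ρ d³ = (π/6) × 3200 × (94.5)³ = 1.414 × 10^9 kg
E = ½ m v² = 0.5 × 1.414 × 10^9 × (14800)² = 1.549 × 10^17 J

E ≈ 1.55 × 10^17 J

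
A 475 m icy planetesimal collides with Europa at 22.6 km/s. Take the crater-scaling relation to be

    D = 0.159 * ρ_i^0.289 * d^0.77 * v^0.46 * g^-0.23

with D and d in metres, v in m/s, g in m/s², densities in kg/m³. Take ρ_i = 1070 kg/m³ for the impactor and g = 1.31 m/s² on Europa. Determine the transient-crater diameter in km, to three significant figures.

In SI units: v = 22600 m/s.
ρ_i^0.289 = 1070^0.289 = 7.507
d^0.77 = 475^0.77 = 115.1
v^0.46 = 22600^0.46 = 100.7
g^-0.23 = 1.31^-0.23 = 0.9398
D = 0.159 × 7.507 × 115.1 × 100.7 × 0.9398 = 13002 m
   = 13.00 km

D ≈ 13.0 km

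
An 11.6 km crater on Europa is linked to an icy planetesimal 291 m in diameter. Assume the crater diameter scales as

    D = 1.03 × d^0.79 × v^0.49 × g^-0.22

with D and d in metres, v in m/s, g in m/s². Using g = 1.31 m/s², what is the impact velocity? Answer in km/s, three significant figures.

v ≈ 22.3 km/s

Rearranging for v: v = [D / (1.03 · 291^0.79 · 1.31^-0.22)]^(1/0.49).
D = 11600 m.
291^0.79 = 88.40
1.31^-0.22 = 0.9423
Denominator = 1.03 × 88.40 × 0.9423 = 85.80
D / 85.80 = 11600 / 85.80 = 135.2
v = 135.2^(1/0.49) = 135.2^2.0408 = 22330 m/s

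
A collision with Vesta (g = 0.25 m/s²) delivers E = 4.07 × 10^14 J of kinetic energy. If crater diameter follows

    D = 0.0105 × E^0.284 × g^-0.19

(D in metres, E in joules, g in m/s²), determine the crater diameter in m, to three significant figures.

D ≈ 193 m

E^0.284 = (4.07 × 10^14)^0.284 = 1.410 × 10^4
g^-0.19 = 0.25^-0.19 = 1.301
D = 0.0105 × 1.410 × 10^4 × 1.301 = 192.6 m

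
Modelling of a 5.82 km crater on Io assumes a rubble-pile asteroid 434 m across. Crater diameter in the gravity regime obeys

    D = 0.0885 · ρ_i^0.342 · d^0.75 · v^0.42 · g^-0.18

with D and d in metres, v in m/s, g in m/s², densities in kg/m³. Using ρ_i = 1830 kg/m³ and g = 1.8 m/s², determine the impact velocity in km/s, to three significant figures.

Rearranging for v: v = [D / (0.0885 · 1830^0.342 · 434^0.75 · 1.8^-0.18)]^(1/0.42).
D = 5820 m.
1830^0.342 = 13.05
434^0.75 = 95.09
1.8^-0.18 = 0.8996
Denominator = 0.0885 × 13.05 × 95.09 × 0.8996 = 98.80
D / 98.80 = 5820 / 98.80 = 58.91
v = 58.91^(1/0.42) = 58.91^2.381 = 16399 m/s

v ≈ 16.4 km/s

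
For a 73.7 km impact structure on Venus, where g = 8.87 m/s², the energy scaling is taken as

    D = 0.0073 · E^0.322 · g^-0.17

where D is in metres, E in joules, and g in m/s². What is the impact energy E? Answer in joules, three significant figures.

Rearranging: E = [D / (0.0073 · g^-0.17)]^(1/0.322).
D = 73700 m.
g^-0.17 = 8.87^-0.17 = 0.6900
D / (0.0073 × 0.6900) = 73700 / (5.037 × 10^-3) = 1.463 × 10^7
E = (1.463 × 10^7)^3.1056 = 1.788 × 10^22 J

E ≈ 1.79 × 10^22 J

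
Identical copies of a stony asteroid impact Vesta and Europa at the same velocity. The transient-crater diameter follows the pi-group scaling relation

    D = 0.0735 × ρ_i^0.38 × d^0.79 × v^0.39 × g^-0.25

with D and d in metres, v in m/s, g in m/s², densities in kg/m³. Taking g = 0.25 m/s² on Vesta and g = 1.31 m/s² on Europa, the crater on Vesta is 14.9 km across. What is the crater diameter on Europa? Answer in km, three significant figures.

D ≈ 9.85 km

All impactor-dependent factors cancel in the ratio, leaving D_Europa/D_Vesta = (g_Europa/g_Vesta)^-0.25.
(1.31/0.25)^-0.25 = 5.240^-0.25 = 0.6609
D_Europa = 0.6609 × 14.9 km = 9.85 km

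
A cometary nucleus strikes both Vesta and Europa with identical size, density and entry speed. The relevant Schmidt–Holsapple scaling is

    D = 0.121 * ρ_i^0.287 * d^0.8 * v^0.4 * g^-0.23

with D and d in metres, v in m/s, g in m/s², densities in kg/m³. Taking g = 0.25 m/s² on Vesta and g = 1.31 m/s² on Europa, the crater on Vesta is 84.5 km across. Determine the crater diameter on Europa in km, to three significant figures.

D ≈ 57.7 km

All impactor-dependent factors cancel in the ratio, leaving D_Europa/D_Vesta = (g_Europa/g_Vesta)^-0.23.
(1.31/0.25)^-0.23 = 5.240^-0.23 = 0.6832
D_Europa = 0.6832 × 84.5 km = 57.7 km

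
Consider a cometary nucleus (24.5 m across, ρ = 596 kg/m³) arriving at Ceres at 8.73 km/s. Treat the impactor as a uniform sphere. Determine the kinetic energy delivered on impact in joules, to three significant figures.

E ≈ 1.75 × 10^14 J

v = 8730 m/s.
Mass m = (π/6) ρ d³ = (π/6) × 596 × (24.5)³ = 4.589 × 10^6 kg
E = ½ m v² = 0.5 × 4.589 × 10^6 × (8730)² = 1.749 × 10^14 J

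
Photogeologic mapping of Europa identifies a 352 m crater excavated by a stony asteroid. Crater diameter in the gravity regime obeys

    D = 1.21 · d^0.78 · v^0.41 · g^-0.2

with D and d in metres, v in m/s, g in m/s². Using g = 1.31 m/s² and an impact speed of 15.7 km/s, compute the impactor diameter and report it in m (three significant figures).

Rearranging for d: d = [D / (1.21 · 15700^0.41 · 1.31^-0.2)]^(1/0.78).
15700^0.41 = 52.52
1.31^-0.2 = 0.9474
Denominator = 1.21 × 52.52 × 0.9474 = 60.21
D / 60.21 = 352 / 60.21 = 5.846
d = 5.846^(1/0.78) = 5.846^1.2821 = 9.620 m

d ≈ 9.62 m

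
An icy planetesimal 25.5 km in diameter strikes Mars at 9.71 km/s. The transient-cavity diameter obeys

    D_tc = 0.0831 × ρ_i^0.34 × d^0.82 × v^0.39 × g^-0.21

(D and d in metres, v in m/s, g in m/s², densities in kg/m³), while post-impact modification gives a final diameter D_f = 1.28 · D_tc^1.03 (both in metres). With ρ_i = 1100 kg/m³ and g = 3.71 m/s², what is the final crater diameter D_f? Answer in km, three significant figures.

D_f ≈ 182 km

In SI: d = 25500 m, v = 9710 m/s.
ρ_i^0.34 = 1100^0.34 = 10.82
d^0.82 = 25500^0.82 = 4105
v^0.39 = 9710^0.39 = 35.89
g^-0.21 = 3.71^-0.21 = 0.7593
D_tc = 0.0831 × 10.82 × 4105 × 35.89 × 0.7593 = 1.006 × 10^5 m
D_f = 1.28 × (1.006 × 10^5)^1.03 = 1.819 × 10^5 m
     = 181.9 km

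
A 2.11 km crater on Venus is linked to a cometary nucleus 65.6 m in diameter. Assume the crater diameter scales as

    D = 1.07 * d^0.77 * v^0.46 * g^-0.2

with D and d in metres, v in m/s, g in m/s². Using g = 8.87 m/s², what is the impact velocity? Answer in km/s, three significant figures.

Rearranging for v: v = [D / (1.07 · 65.6^0.77 · 8.87^-0.2)]^(1/0.46).
D = 2110 m.
65.6^0.77 = 25.06
8.87^-0.2 = 0.6463
Denominator = 1.07 × 25.06 × 0.6463 = 17.33
D / 17.33 = 2110 / 17.33 = 121.8
v = 121.8^(1/0.46) = 121.8^2.1739 = 34197 m/s

v ≈ 34.2 km/s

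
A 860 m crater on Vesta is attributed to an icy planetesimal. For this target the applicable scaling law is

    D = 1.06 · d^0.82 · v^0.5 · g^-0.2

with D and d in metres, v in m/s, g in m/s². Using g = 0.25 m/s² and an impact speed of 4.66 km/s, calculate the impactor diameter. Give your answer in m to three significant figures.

d ≈ 14.6 m

Rearranging for d: d = [D / (1.06 · 4660^0.5 · 0.25^-0.2)]^(1/0.82).
4660^0.5 = 68.26
0.25^-0.2 = 1.320
Denominator = 1.06 × 68.26 × 1.320 = 95.51
D / 95.51 = 860 / 95.51 = 9.004
d = 9.004^(1/0.82) = 9.004^1.2195 = 14.59 m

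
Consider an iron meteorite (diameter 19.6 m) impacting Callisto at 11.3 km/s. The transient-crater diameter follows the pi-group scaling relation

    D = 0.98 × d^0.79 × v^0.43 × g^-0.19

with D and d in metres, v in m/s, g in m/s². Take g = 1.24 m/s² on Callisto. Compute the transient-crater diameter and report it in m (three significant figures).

In SI units: v = 11300 m/s.
d^0.79 = 19.6^0.79 = 10.49
v^0.43 = 11300^0.43 = 55.31
g^-0.19 = 1.24^-0.19 = 0.9600
D = 0.98 × 10.49 × 55.31 × 0.9600 = 545.9 m

D ≈ 546 m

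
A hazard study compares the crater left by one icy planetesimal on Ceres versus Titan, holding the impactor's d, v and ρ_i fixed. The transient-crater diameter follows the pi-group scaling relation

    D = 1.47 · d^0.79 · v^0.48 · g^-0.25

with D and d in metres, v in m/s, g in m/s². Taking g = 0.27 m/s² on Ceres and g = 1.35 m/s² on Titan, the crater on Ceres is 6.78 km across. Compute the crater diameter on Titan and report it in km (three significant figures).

All impactor-dependent factors cancel in the ratio, leaving D_Titan/D_Ceres = (g_Titan/g_Ceres)^-0.25.
(1.35/0.27)^-0.25 = 5.000^-0.25 = 0.6687
D_Titan = 0.6687 × 6.78 km = 4.53 km

D ≈ 4.53 km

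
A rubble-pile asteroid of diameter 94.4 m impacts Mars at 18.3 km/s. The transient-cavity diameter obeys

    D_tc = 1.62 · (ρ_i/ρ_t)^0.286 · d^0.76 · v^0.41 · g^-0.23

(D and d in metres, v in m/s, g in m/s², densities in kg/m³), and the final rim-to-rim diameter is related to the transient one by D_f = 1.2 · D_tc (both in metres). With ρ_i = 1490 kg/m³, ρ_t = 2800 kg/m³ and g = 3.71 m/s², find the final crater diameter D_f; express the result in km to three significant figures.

v = 18300 m/s.
(ρ_i/ρ_t)^0.286 = (1490/2800)^0.286 = 0.8349
d^0.76 = 94.4^0.76 = 31.69
v^0.41 = 18300^0.41 = 55.92
g^-0.23 = 3.71^-0.23 = 0.7397
D_tc = 1.62 × 0.8349 × 31.69 × 55.92 × 0.7397 = 1773 m
D_f = 1.2 × 1773 = 2128 m
     = 2.128 km

D_f ≈ 2.13 km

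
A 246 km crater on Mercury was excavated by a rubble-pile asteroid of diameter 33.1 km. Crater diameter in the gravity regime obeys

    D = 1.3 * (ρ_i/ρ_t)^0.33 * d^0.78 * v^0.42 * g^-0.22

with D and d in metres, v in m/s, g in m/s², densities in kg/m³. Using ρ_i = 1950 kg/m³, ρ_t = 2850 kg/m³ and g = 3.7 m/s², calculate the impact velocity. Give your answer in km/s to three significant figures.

Rearranging for v: v = [D / (1.3 · (1950/2850)^0.33 · 33100^0.78 · 3.7^-0.22)]^(1/0.42).
D = 246000 m.
(1950/2850)^0.33 = 0.8823
33100^0.78 = 3353
3.7^-0.22 = 0.7499
Denominator = 1.3 × 0.8823 × 3353 × 0.7499 = 2884
D / 2884 = 246000 / 2884 = 85.30
v = 85.30^(1/0.42) = 85.30^2.381 = 39590 m/s

v ≈ 39.6 km/s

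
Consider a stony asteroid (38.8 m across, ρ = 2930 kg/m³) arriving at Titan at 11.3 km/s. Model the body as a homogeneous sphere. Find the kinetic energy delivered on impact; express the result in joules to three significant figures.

v = 11300 m/s.
Mass m = (π/6) ρ d³ = (π/6) × 2930 × (38.8)³ = 8.961 × 10^7 kg
E = ½ m v² = 0.5 × 8.961 × 10^7 × (11300)² = 5.721 × 10^15 J

E ≈ 5.72 × 10^15 J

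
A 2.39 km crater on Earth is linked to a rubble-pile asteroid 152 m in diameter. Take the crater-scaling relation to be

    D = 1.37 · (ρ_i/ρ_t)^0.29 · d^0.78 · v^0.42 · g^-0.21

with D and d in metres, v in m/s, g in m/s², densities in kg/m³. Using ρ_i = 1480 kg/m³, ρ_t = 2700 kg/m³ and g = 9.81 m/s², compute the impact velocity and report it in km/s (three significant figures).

v ≈ 22.0 km/s

Rearranging for v: v = [D / (1.37 · (1480/2700)^0.29 · 152^0.78 · 9.81^-0.21)]^(1/0.42).
D = 2390 m.
(1480/2700)^0.29 = 0.8400
152^0.78 = 50.33
9.81^-0.21 = 0.6191
Denominator = 1.37 × 0.8400 × 50.33 × 0.6191 = 35.86
D / 35.86 = 2390 / 35.86 = 66.65
v = 66.65^(1/0.42) = 66.65^2.381 = 22002 m/s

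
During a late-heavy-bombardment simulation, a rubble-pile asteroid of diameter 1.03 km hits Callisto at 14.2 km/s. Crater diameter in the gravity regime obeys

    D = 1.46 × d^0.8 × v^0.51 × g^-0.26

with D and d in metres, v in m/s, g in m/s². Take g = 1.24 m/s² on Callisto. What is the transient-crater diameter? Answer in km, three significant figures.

D ≈ 46.6 km

In SI units: d = 1030 m, v = 14200 m/s.
d^0.8 = 1030^0.8 = 257.2
v^0.51 = 14200^0.51 = 131.1
g^-0.26 = 1.24^-0.26 = 0.9456
D = 1.46 × 257.2 × 131.1 × 0.9456 = 46552 m
   = 46.55 km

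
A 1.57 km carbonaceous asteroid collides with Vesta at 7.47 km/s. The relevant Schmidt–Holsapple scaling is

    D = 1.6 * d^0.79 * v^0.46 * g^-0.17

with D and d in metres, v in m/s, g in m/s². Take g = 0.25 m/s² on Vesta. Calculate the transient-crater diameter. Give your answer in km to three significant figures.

In SI units: d = 1570 m, v = 7470 m/s.
d^0.79 = 1570^0.79 = 334.8
v^0.46 = 7470^0.46 = 60.50
g^-0.17 = 0.25^-0.17 = 1.266
D = 1.6 × 334.8 × 60.50 × 1.266 = 41029 m
   = 41.03 km

D ≈ 41.0 km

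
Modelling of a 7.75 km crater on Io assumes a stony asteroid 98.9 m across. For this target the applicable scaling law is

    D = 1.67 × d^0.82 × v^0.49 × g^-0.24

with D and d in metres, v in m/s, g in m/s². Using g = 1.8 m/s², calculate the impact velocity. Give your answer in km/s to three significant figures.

Rearranging for v: v = [D / (1.67 · 98.9^0.82 · 1.8^-0.24)]^(1/0.49).
D = 7750 m.
98.9^0.82 = 43.26
1.8^-0.24 = 0.8684
Denominator = 1.67 × 43.26 × 0.8684 = 62.74
D / 62.74 = 7750 / 62.74 = 123.5
v = 123.5^(1/0.49) = 123.5^2.0408 = 18564 m/s

v ≈ 18.6 km/s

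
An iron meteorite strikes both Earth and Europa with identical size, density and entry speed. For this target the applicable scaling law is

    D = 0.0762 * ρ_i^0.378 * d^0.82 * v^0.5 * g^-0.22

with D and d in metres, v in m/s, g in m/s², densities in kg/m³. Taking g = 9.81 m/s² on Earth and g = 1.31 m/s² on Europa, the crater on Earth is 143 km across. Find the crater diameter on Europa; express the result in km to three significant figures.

All impactor-dependent factors cancel in the ratio, leaving D_Europa/D_Earth = (g_Europa/g_Earth)^-0.22.
(1.31/9.81)^-0.22 = 0.1335^-0.22 = 1.557
D_Europa = 1.557 × 143 km = 223 km

D ≈ 223 km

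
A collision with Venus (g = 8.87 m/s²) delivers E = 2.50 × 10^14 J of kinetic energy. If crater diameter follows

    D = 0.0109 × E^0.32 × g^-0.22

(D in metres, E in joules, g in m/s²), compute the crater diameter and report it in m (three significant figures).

D ≈ 273 m

E^0.32 = (2.50 × 10^14)^0.32 = 4.049 × 10^4
g^-0.22 = 8.87^-0.22 = 0.6187
D = 0.0109 × 4.049 × 10^4 × 0.6187 = 273.1 m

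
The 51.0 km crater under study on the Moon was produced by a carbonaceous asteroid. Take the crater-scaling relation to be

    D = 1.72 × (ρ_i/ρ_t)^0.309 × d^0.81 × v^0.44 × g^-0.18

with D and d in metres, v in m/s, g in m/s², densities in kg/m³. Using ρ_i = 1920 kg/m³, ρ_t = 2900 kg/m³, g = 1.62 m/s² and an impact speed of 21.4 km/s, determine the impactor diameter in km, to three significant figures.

Rearranging for d: d = [D / (1.72 · (1920/2900)^0.309 · 21400^0.44 · 1.62^-0.18)]^(1/0.81).
D = 51000 m.
(1920/2900)^0.309 = 0.8804
21400^0.44 = 80.42
1.62^-0.18 = 0.9168
Denominator = 1.72 × 0.8804 × 80.42 × 0.9168 = 111.6
D / 111.6 = 51000 / 111.6 = 457.0
d = 457.0^(1/0.81) = 457.0^1.2346 = 1923 m

d ≈ 1.92 km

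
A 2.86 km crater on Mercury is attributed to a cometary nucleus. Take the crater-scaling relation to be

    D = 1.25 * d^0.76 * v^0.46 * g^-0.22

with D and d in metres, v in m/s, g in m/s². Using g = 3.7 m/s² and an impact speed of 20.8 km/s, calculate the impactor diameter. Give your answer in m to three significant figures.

Rearranging for d: d = [D / (1.25 · 20800^0.46 · 3.7^-0.22)]^(1/0.76).
D = 2860 m.
20800^0.46 = 96.90
3.7^-0.22 = 0.7499
Denominator = 1.25 × 96.90 × 0.7499 = 90.83
D / 90.83 = 2860 / 90.83 = 31.49
d = 31.49^(1/0.76) = 31.49^1.3158 = 93.60 m

d ≈ 93.6 m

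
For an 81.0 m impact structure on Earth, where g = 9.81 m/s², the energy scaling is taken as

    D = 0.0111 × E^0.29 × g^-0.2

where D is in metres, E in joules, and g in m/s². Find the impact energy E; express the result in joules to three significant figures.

E ≈ 1.01 × 10^14 J

Rearranging: E = [D / (0.0111 · g^-0.2)]^(1/0.29).
g^-0.2 = 9.81^-0.2 = 0.6334
D / (0.0111 × 0.6334) = 81 / (7.031 × 10^-3) = 1.152 × 10^4
E = (1.152 × 10^4)^3.4483 = 1.012 × 10^14 J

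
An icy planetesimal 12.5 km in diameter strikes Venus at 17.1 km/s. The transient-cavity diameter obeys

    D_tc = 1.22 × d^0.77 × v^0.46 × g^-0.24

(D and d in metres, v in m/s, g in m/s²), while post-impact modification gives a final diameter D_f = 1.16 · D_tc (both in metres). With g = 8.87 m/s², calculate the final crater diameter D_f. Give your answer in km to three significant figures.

In SI: d = 12500 m, v = 17100 m/s.
d^0.77 = 12500^0.77 = 1428
v^0.46 = 17100^0.46 = 88.55
g^-0.24 = 8.87^-0.24 = 0.5922
D_tc = 1.22 × 1428 × 88.55 × 0.5922 = 91360 m
D_f = 1.16 × 91360 = 1.060 × 10^5 m
     = 106.0 km

D_f ≈ 106 km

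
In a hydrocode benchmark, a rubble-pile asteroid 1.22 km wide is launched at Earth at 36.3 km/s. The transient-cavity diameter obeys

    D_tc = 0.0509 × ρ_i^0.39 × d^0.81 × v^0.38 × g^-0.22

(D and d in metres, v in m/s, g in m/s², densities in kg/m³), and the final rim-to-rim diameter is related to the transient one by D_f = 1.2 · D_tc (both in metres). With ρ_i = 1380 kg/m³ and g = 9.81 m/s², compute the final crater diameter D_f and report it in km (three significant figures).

D_f ≈ 10.6 km

In SI: d = 1220 m, v = 36300 m/s.
ρ_i^0.39 = 1380^0.39 = 16.77
d^0.81 = 1220^0.81 = 316.2
v^0.38 = 36300^0.38 = 54.05
g^-0.22 = 9.81^-0.22 = 0.6051
D_tc = 0.0509 × 16.77 × 316.2 × 54.05 × 0.6051 = 8827 m
D_f = 1.2 × 8827 = 10592 m
     = 10.59 km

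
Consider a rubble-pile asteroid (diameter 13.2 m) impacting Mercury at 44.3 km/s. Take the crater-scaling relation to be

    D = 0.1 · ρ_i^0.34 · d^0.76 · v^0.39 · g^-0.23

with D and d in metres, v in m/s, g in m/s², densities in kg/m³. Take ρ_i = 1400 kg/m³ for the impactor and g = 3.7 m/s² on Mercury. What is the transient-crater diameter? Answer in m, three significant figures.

In SI units: v = 44300 m/s.
ρ_i^0.34 = 1400^0.34 = 11.74
d^0.76 = 13.2^0.76 = 7.106
v^0.39 = 44300^0.39 = 64.88
g^-0.23 = 3.7^-0.23 = 0.7401
D = 0.1 × 11.74 × 7.106 × 64.88 × 0.7401 = 400.6 m

D ≈ 401 m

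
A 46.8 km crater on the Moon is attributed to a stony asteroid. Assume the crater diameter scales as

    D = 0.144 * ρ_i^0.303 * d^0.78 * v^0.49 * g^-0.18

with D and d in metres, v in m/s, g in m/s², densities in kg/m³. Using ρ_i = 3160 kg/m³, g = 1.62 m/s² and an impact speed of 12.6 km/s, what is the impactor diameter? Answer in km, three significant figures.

d ≈ 1.51 km

Rearranging for d: d = [D / (0.144 · 3160^0.303 · 12600^0.49 · 1.62^-0.18)]^(1/0.78).
D = 46800 m.
3160^0.303 = 11.49
12600^0.49 = 102.1
1.62^-0.18 = 0.9168
Denominator = 0.144 × 11.49 × 102.1 × 0.9168 = 154.9
D / 154.9 = 46800 / 154.9 = 302.1
d = 302.1^(1/0.78) = 302.1^1.2821 = 1513 m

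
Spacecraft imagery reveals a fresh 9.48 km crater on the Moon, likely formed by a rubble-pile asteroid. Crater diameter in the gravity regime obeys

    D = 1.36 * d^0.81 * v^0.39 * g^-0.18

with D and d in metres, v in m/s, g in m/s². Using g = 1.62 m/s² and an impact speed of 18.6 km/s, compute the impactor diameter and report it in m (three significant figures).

d ≈ 544 m

Rearranging for d: d = [D / (1.36 · 18600^0.39 · 1.62^-0.18)]^(1/0.81).
D = 9480 m.
18600^0.39 = 46.25
1.62^-0.18 = 0.9168
Denominator = 1.36 × 46.25 × 0.9168 = 57.67
D / 57.67 = 9480 / 57.67 = 164.4
d = 164.4^(1/0.81) = 164.4^1.2346 = 544.2 m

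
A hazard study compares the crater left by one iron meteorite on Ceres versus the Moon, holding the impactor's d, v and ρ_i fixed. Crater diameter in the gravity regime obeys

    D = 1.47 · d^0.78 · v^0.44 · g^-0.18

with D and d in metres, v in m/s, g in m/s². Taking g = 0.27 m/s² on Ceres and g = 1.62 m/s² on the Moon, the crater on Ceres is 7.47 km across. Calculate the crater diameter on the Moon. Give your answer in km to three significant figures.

All impactor-dependent factors cancel in the ratio, leaving D_Moon/D_Ceres = (g_Moon/g_Ceres)^-0.18.
(1.62/0.27)^-0.18 = 6.000^-0.18 = 0.7243
D_Moon = 0.7243 × 7.47 km = 5.41 km

D ≈ 5.41 km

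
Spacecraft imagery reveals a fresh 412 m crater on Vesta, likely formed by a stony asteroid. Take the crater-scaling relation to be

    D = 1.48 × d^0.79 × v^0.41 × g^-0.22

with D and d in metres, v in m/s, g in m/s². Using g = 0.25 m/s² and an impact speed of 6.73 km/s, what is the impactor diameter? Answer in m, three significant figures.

Rearranging for d: d = [D / (1.48 · 6730^0.41 · 0.25^-0.22)]^(1/0.79).
6730^0.41 = 37.11
0.25^-0.22 = 1.357
Denominator = 1.48 × 37.11 × 1.357 = 74.53
D / 74.53 = 412 / 74.53 = 5.528
d = 5.528^(1/0.79) = 5.528^1.2658 = 8.708 m

d ≈ 8.71 m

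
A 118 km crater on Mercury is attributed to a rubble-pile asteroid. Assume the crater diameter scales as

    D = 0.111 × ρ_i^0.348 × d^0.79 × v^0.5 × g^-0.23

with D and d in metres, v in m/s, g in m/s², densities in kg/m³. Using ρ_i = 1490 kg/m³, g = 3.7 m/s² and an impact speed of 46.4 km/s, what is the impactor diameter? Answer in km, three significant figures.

Rearranging for d: d = [D / (0.111 · 1490^0.348 · 46400^0.5 · 3.7^-0.23)]^(1/0.79).
D = 118000 m.
1490^0.348 = 12.71
46400^0.5 = 215.4
3.7^-0.23 = 0.7401
Denominator = 0.111 × 12.71 × 215.4 × 0.7401 = 224.9
D / 224.9 = 118000 / 224.9 = 524.7
d = 524.7^(1/0.79) = 524.7^1.2658 = 2772 m

d ≈ 2.77 km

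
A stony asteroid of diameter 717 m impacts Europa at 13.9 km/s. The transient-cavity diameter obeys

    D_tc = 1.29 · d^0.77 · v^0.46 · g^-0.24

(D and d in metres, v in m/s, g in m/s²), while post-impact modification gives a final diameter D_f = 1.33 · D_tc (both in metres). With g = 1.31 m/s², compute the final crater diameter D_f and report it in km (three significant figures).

v = 13900 m/s.
d^0.77 = 717^0.77 = 158.0
v^0.46 = 13900^0.46 = 80.50
g^-0.24 = 1.31^-0.24 = 0.9372
D_tc = 1.29 × 158.0 × 80.50 × 0.9372 = 15380 m
D_f = 1.33 × 15380 = 20455 m
     = 20.46 km

D_f ≈ 20.5 km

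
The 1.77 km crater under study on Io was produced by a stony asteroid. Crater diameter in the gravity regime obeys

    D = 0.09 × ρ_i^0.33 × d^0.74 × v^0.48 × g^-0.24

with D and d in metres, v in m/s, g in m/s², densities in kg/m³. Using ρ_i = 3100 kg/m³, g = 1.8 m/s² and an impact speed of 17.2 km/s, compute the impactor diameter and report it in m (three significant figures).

Rearranging for d: d = [D / (0.09 · 3100^0.33 · 17200^0.48 · 1.8^-0.24)]^(1/0.74).
D = 1770 m.
3100^0.33 = 14.20
17200^0.48 = 107.9
1.8^-0.24 = 0.8684
Denominator = 0.09 × 14.20 × 107.9 × 0.8684 = 119.7
D / 119.7 = 1770 / 119.7 = 14.79
d = 14.79^(1/0.74) = 14.79^1.3514 = 38.11 m

d ≈ 38.1 m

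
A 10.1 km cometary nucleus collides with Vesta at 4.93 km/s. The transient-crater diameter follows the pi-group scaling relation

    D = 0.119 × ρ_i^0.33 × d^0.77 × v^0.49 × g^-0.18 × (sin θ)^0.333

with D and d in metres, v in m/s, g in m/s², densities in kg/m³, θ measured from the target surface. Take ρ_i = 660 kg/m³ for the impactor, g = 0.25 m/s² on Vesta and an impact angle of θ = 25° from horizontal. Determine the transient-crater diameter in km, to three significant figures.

In SI units: d = 10100 m, v = 4930 m/s.
ρ_i^0.33 = 660^0.33 = 8.520
d^0.77 = 10100^0.77 = 1212
v^0.49 = 4930^0.49 = 64.49
g^-0.18 = 0.25^-0.18 = 1.283
(sin 25°)^0.333 = 0.4226^0.333 = 0.7506
D = 0.119 × 8.520 × 1212 × 64.49 × 1.283 × 0.7506 = 76316 m
   = 76.32 km

D ≈ 76.3 km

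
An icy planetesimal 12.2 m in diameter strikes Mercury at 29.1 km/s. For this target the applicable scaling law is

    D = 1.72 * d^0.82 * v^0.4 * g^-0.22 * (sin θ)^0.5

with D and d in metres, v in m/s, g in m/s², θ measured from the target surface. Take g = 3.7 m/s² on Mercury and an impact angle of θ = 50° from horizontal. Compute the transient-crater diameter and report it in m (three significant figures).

In SI units: v = 29100 m/s.
d^0.82 = 12.2^0.82 = 7.777
v^0.4 = 29100^0.4 = 61.03
g^-0.22 = 3.7^-0.22 = 0.7499
(sin 50°)^0.5 = 0.7660^0.5 = 0.8752
D = 1.72 × 7.777 × 61.03 × 0.7499 × 0.8752 = 535.8 m

D ≈ 536 m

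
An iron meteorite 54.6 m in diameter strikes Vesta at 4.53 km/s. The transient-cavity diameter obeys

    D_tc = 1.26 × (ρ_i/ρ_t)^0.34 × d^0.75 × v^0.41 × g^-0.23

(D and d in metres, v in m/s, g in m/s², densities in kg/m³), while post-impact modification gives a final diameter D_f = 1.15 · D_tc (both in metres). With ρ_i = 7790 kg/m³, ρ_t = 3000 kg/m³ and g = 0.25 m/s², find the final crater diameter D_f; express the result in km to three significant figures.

D_f ≈ 1.75 km

v = 4530 m/s.
(ρ_i/ρ_t)^0.34 = (7790/3000)^0.34 = 1.383
d^0.75 = 54.6^0.75 = 20.09
v^0.41 = 4530^0.41 = 31.55
g^-0.23 = 0.25^-0.23 = 1.376
D_tc = 1.26 × 1.383 × 20.09 × 31.55 × 1.376 = 1520 m
D_f = 1.15 × 1520 = 1748 m
     = 1.748 km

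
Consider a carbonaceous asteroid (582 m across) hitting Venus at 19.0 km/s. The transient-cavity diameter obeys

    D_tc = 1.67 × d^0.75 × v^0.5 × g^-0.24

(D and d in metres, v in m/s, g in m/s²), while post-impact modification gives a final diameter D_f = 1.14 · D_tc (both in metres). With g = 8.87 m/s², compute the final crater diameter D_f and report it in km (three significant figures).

D_f ≈ 18.4 km

v = 19000 m/s.
d^0.75 = 582^0.75 = 118.5
v^0.5 = 19000^0.5 = 137.8
g^-0.24 = 8.87^-0.24 = 0.5922
D_tc = 1.67 × 118.5 × 137.8 × 0.5922 = 16150 m
D_f = 1.14 × 16150 = 18411 m
     = 18.41 km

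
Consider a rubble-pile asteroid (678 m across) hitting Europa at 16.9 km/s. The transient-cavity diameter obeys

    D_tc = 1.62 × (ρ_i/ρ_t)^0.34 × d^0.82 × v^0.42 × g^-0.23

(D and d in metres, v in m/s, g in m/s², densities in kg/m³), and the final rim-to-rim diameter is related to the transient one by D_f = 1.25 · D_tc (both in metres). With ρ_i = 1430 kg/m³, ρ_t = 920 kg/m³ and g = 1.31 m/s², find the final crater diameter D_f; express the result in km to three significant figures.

D_f ≈ 27.7 km

v = 16900 m/s.
(ρ_i/ρ_t)^0.34 = (1430/920)^0.34 = 1.162
d^0.82 = 678^0.82 = 209.7
v^0.42 = 16900^0.42 = 59.66
g^-0.23 = 1.31^-0.23 = 0.9398
D_tc = 1.62 × 1.162 × 209.7 × 59.66 × 0.9398 = 22130 m
D_f = 1.25 × 22130 = 27662 m
     = 27.66 km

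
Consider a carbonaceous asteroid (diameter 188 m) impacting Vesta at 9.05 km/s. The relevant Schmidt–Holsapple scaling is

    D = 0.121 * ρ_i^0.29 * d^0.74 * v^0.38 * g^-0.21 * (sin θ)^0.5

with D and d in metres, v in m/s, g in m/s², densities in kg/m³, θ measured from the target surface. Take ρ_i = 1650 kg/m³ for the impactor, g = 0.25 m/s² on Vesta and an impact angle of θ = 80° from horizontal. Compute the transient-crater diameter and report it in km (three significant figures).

D ≈ 2.12 km

In SI units: v = 9050 m/s.
ρ_i^0.29 = 1650^0.29 = 8.572
d^0.74 = 188^0.74 = 48.18
v^0.38 = 9050^0.38 = 31.88
g^-0.21 = 0.25^-0.21 = 1.338
(sin 80°)^0.5 = 0.9848^0.5 = 0.9924
D = 0.121 × 8.572 × 48.18 × 31.88 × 1.338 × 0.9924 = 2115 m
   = 2.115 km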